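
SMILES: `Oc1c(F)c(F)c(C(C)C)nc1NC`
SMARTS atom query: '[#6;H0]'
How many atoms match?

Check the 14 heavy atoms by environment: 1× n (aromatic, H0) → no; 5× c (aromatic, H0) → match; 1× O (H1) → no; 1× C (H1) → no; 3× C (H3) → no; 1× N (H1) → no; 2× F (H0) → no.
That gives 5 matching atoms.

5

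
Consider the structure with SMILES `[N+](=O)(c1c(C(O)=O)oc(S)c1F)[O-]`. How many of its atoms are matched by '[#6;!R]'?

The query [#6;!R] means: carbon not in any ring.
Check the 13 heavy atoms by environment: 1× o (aromatic, in 5-ring) → no; 4× c (aromatic, in 5-ring) → no; 1× F (acyclic) → no; 1× S (acyclic) → no; 1× C (acyclic) → match; 3× O (acyclic) → no; 1× N (charge +1, acyclic) → no; 1× O (charge -1, acyclic) → no.
That gives 1 matching atom.

1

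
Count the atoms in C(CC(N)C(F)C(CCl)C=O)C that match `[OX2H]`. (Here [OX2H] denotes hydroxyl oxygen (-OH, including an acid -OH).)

0

The query [OX2H] means: aliphatic oxygen with two connections, one of which is H — an -OH oxygen.
Check the 12 heavy atoms by environment: 3× C (H2, X4) → no; 3× C (H1, X4) → no; 1× N (H2, X3) → no; 1× Cl (H0, X1) → no; 1× C (H1, X3) → no; 1× O (H0, X1) → no; 1× F (H0, X1) → no; 1× C (H3, X4) → no.
No environment satisfies the query, so 0 matching atoms.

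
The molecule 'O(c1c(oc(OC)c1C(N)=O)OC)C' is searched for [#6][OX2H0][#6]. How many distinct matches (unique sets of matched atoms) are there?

3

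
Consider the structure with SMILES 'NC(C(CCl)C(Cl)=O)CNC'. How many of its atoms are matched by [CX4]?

The query [CX4] means: C with X4: aliphatic carbon with exactly 4 total connections (bonds + H).
Check the 11 heavy atoms by environment: 5× C (X4) → match; 1× C (X3) → no; 1× O (X1) → no; 2× Cl (X1) → no; 2× N (X3) → no.
That gives 5 matching atoms.

5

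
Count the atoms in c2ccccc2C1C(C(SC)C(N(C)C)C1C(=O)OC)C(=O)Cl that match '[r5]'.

5

Check the 23 heavy atoms by environment: 5× C (in 5-ring) → match; 1× N (acyclic) → no; 6× C (acyclic) → no; 3× O (acyclic) → no; 1× Cl (acyclic) → no; 6× c (aromatic, in 6-ring) → no; 1× S (acyclic) → no.
That gives 5 matching atoms.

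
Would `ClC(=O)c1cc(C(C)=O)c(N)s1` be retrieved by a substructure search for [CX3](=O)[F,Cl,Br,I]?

The pattern [CX3](=O)[F,Cl,Br,I] describes a carbonyl carbon bonded to a halogen — an acyl halide.
The molecule carries an acyl chloride (-C(=O)Cl), whose atoms satisfy every constraint of the query, so the pattern matches.

Yes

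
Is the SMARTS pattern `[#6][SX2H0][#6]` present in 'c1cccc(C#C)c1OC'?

The pattern [#6][SX2H0][#6] describes an aliphatic sulfur bridging two carbons with no H on the sulfur — a thioether.
The closest candidate here is a methoxy ether (-OCH3), but the bridging atom is O, not S. No other fragment satisfies the full query, so there is no match.

No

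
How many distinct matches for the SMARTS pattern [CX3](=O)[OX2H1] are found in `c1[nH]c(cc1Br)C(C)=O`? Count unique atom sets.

0

[CX3](=O)[OX2H1] is the SMARTS for a carboxylic acid: an sp2 carbon double-bonded to O and single-bonded to an -OH oxygen.
No fragment in the molecule satisfies every constraint, giving 0 matches.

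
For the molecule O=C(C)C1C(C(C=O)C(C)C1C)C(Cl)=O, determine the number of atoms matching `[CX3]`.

The query [CX3] means: C with X3: aliphatic carbon with exactly 3 total connections.
Check the 15 heavy atoms by environment: 8× C (X4) → no; 3× C (X3) → match; 3× O (X1) → no; 1× Cl (X1) → no.
That gives 3 matching atoms.

3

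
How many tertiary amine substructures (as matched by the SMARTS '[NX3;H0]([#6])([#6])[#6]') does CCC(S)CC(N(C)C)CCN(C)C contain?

2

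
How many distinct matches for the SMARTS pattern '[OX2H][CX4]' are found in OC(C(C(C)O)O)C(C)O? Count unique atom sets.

[OX2H][CX4] is the SMARTS for an aliphatic alcohol: a hydroxyl oxygen bound to an sp3 (X4) carbon.
The molecule carries 4 separate instances of a hydroxyl group (-OH) meeting every constraint; each maps to a distinct set of atoms, giving 4 matches.

4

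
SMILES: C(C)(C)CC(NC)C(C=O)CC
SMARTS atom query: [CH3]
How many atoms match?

4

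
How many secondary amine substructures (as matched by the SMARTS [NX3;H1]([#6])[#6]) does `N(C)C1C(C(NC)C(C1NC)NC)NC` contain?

5

[NX3;H1]([#6])[#6] is the SMARTS for a secondary amine: a trivalent nitrogen with one H, bonded to two carbons.
The molecule carries 5 separate instances of an N-methylamino group (-NHCH3) meeting every constraint; each maps to a distinct set of atoms, giving 5 matches.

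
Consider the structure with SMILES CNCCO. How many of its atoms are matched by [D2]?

3

The query [D2] means: atom with exactly two heavy-atom neighbours.
Check the 5 heavy atoms by environment: 2× C (D2) → match; 1× O (D1) → no; 1× N (D2) → match; 1× C (D1) → no.
Summing the matching environments: 2 + 1 = 3 matching atoms.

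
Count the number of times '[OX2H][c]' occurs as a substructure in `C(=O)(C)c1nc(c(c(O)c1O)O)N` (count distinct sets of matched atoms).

3

[OX2H][c] is the SMARTS for a phenol: a hydroxyl oxygen attached to an aromatic carbon.
The molecule carries 3 separate instances of a hydroxyl group (-OH) meeting every constraint; each maps to a distinct set of atoms, giving 3 matches.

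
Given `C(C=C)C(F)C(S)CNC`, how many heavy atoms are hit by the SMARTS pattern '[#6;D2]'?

3

Check the 10 heavy atoms by environment: 3× C (D2) → match; 2× C (D3) → no; 2× C (D1) → no; 1× S (D1) → no; 1× F (D1) → no; 1× N (D2) → no.
That gives 3 matching atoms.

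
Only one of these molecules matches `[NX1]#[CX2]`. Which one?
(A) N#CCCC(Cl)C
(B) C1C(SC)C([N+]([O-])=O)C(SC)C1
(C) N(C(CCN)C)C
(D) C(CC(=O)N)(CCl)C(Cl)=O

[NX1]#[CX2] describes a nitrogen triple-bonded to a two-connected carbon (a nitrile).
(A) contains a nitrile (-C#N), which satisfies every atom and bond constraint.
(B) has a nitro group (-[N+](=O)[O-]) but there is no C#N triple bond.
(C) has a primary amino group (-NH2) but the nitrogen is NX3 (three connections), not NX1 triple-bonded.
(D) has a primary amide (-C(=O)NH2) but the nitrogen is NX3, not NX1.
So the answer is (A).

A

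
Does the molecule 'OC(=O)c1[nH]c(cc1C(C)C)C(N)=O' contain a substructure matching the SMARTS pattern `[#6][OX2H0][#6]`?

No

The pattern [#6][OX2H0][#6] describes an aliphatic oxygen bridging two carbons with no H on the oxygen — an ether.
The closest candidate here is a carboxylic acid group (-C(=O)OH), but the -OH oxygen has H1; the =O is OX1, not OX2. No other fragment satisfies the full query, so there is no match.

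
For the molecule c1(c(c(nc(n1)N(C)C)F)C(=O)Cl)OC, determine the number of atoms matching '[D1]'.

6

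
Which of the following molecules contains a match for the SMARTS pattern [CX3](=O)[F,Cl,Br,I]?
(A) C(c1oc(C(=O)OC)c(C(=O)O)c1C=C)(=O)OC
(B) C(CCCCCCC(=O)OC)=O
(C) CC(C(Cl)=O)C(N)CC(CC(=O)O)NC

C

[CX3](=O)[F,Cl,Br,I] describes a carbonyl carbon bonded to a halogen (an acyl halide).
(A) has a methyl-ester group (-C(=O)OCH3) but the carbonyl is bonded to -O-C, not to a halogen.
(B) has a methyl-ester group (-C(=O)OCH3) but the carbonyl is bonded to -O-C, not to a halogen.
(C) contains an acyl chloride (-C(=O)Cl), which satisfies every atom and bond constraint.
So the answer is (C).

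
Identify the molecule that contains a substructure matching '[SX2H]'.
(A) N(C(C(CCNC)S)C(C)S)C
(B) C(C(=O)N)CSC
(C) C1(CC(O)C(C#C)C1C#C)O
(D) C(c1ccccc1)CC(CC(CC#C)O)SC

A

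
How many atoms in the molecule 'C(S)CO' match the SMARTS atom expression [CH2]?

The query [CH2] means: aliphatic carbon with exactly two hydrogens.
Check the 4 heavy atoms by environment: 2× C (H2) → match; 1× S (H1) → no; 1× O (H1) → no.
That gives 2 matching atoms.

2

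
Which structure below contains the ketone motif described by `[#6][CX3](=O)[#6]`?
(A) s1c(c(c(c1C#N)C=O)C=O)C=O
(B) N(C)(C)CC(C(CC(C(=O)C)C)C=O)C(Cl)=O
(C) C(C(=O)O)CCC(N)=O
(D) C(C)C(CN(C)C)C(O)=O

B

[#6][CX3](=O)[#6] describes a carbonyl carbon (no H) flanked by two carbons (a ketone).
(A) has an aldehyde (-CHO) but the carbonyl carbon has H1, so it is not flanked by two carbons.
(B) contains an acetyl/ketone group (-C(=O)CH3), which satisfies every atom and bond constraint.
(C) has a carboxylic acid group (-C(=O)OH) but one neighbour of the carbonyl carbon is O, not C.
(D) has a carboxylic acid group (-C(=O)OH) but one neighbour of the carbonyl carbon is O, not C.
So the answer is (B).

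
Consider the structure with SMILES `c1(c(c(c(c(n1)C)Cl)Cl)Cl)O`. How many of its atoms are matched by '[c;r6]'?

The query [c;r6] means: aromatic carbon that belongs to a six-membered ring.
Check the 11 heavy atoms by environment: 1× n (aromatic, in 6-ring) → no; 5× c (aromatic, in 6-ring) → match; 3× Cl (acyclic) → no; 1× O (acyclic) → no; 1× C (acyclic) → no.
That gives 5 matching atoms.

5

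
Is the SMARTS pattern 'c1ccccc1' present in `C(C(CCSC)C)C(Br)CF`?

The pattern c1ccccc1 describes six aromatic carbons in a ring — a benzene ring.
The closest candidate here is a methyl group (-CH3), but no six-membered all-carbon aromatic ring is present. No other fragment satisfies the full query, so there is no match.

No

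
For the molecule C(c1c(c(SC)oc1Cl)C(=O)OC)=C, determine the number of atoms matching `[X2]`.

The query [X2] means: any atom with exactly two total connections (bonds + H).
Check the 14 heavy atoms by environment: 1× o (aromatic, X2) → match; 4× c (aromatic, X3) → no; 3× C (X3) → no; 1× Cl (X1) → no; 1× S (X2) → match; 2× C (X4) → no; 1× O (X1) → no; 1× O (X2) → match.
Summing the matching environments: 1 + 1 + 1 = 3 matching atoms.

3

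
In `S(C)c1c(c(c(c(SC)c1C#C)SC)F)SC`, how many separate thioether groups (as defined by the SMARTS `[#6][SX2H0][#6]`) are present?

[#6][SX2H0][#6] is the SMARTS for a thioether: an aliphatic sulfur bridging two carbons with no H on the sulfur.
The molecule carries 4 separate instances of a methylthio ether (-SCH3) meeting every constraint; each maps to a distinct set of atoms, giving 4 matches.

4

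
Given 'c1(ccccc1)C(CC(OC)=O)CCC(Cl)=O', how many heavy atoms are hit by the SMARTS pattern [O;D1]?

Check the 17 heavy atoms by environment: 3× C (D2) → no; 3× C (D3) → no; 1× c (aromatic, D3) → no; 5× c (aromatic, D2) → no; 2× O (D1) → match; 1× Cl (D1) → no; 1× O (D2) → no; 1× C (D1) → no.
That gives 2 matching atoms.

2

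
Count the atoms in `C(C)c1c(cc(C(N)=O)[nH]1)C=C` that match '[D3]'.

4

Check the 12 heavy atoms by environment: 1× n (aromatic, D2) → no; 3× c (aromatic, D3) → match; 1× c (aromatic, D2) → no; 2× C (D2) → no; 2× C (D1) → no; 1× C (D3) → match; 1× O (D1) → no; 1× N (D1) → no.
Summing the matching environments: 3 + 1 = 4 matching atoms.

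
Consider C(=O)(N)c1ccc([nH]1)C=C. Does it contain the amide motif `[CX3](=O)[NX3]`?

The pattern [CX3](=O)[NX3] describes a carbonyl carbon bonded to a trivalent nitrogen — an amide.
The molecule carries a primary amide (-C(=O)NH2), whose atoms satisfy every constraint of the query, so the pattern matches.

Yes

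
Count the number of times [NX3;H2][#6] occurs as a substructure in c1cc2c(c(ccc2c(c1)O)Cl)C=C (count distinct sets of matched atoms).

0

[NX3;H2][#6] is the SMARTS for a primary amine: a trivalent nitrogen with two H attached to carbon.
No fragment in the molecule satisfies every constraint, giving 0 matches.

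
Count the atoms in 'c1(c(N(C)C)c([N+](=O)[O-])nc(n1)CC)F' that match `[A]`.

9

Check the 15 heavy atoms by environment: 2× n (aromatic) → no; 4× c (aromatic) → no; 1× N → match; 4× C → match; 1× F → match; 1× N (charge +1) → match; 1× O (charge -1) → match; 1× O → match.
Summing the matching environments: 1 + 4 + 1 + 1 + 1 + 1 = 9 matching atoms.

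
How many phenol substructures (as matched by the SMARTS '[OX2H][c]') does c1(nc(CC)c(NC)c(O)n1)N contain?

[OX2H][c] is the SMARTS for a phenol: a hydroxyl oxygen attached to an aromatic carbon.
Exactly one fragment in the molecule meets all constraints, giving 1 match.

1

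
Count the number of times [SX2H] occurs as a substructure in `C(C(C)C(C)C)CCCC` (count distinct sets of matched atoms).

0

[SX2H] is the SMARTS for a thiol: an aliphatic sulfur with two connections, one being H.
No fragment in the molecule satisfies every constraint, giving 0 matches.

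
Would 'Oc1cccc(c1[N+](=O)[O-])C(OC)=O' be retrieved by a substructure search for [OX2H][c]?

The pattern [OX2H][c] describes a hydroxyl oxygen attached to an aromatic carbon — a phenol.
The molecule carries a hydroxyl group (-OH), whose atoms satisfy every constraint of the query, so the pattern matches.

Yes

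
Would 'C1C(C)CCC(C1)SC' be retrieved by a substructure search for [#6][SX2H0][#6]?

Yes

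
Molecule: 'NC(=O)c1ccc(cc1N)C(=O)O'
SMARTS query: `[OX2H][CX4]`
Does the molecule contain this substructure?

The pattern [OX2H][CX4] describes a hydroxyl oxygen bound to an sp3 (X4) carbon — an aliphatic alcohol.
The closest candidate here is a carboxylic acid group (-C(=O)OH), but the -OH is on a CX3 carbonyl carbon, not a CX4 carbon. No other fragment satisfies the full query, so there is no match.

No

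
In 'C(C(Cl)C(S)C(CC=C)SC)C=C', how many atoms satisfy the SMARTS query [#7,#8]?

0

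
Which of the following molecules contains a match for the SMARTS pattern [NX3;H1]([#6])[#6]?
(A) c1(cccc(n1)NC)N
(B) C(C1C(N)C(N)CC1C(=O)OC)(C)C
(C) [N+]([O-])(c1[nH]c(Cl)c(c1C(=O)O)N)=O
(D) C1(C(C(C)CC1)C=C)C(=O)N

[NX3;H1]([#6])[#6] describes a trivalent nitrogen with one H, bonded to two carbons (a secondary amine).
(A) contains an N-methylamino group (-NHCH3), which satisfies every atom and bond constraint.
(B) has a primary amino group (-NH2) but the nitrogen has H2 and only one carbon neighbour.
(C) has a primary amino group (-NH2) but the nitrogen has H2 and only one carbon neighbour.
(D) has a primary amide (-C(=O)NH2) but the -C(=O)NH2 nitrogen has H2, not H1.
So the answer is (A).

A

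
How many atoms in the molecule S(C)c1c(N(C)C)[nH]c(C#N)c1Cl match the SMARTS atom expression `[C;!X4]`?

The query [C;!X4] means: aliphatic carbon that does not have four total connections.
Check the 13 heavy atoms by environment: 1× n (aromatic, X3) → no; 4× c (aromatic, X3) → no; 1× C (X2) → match; 1× N (X1) → no; 1× Cl (X1) → no; 1× S (X2) → no; 3× C (X4) → no; 1× N (X3) → no.
That gives 1 matching atom.

1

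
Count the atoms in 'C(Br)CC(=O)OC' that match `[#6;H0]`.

1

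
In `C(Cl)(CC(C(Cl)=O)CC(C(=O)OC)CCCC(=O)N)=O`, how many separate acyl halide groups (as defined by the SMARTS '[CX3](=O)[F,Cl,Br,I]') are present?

[CX3](=O)[F,Cl,Br,I] is the SMARTS for an acyl halide: a carbonyl carbon bonded to a halogen.
The molecule carries 2 separate instances of an acyl chloride (-C(=O)Cl) meeting every constraint; each maps to a distinct set of atoms, giving 2 matches.

2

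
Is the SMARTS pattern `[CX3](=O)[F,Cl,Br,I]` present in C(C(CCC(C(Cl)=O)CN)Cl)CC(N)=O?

Yes

The pattern [CX3](=O)[F,Cl,Br,I] describes a carbonyl carbon bonded to a halogen — an acyl halide.
The molecule carries an acyl chloride (-C(=O)Cl), whose atoms satisfy every constraint of the query, so the pattern matches.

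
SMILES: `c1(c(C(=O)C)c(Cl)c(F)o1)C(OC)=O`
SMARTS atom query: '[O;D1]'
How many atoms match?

2

The query [O;D1] means: aliphatic oxygen bonded to exactly one heavy atom.
Check the 14 heavy atoms by environment: 1× o (aromatic, D2) → no; 4× c (aromatic, D3) → no; 2× C (D3) → no; 2× O (D1) → match; 2× C (D1) → no; 1× O (D2) → no; 1× Cl (D1) → no; 1× F (D1) → no.
That gives 2 matching atoms.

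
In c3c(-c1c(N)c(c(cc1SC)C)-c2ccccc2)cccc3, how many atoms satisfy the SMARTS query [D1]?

3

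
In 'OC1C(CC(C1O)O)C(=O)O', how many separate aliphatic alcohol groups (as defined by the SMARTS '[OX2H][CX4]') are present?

3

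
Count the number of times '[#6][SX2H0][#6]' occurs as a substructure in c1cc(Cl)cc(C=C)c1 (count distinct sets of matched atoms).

0

[#6][SX2H0][#6] is the SMARTS for a thioether: an aliphatic sulfur bridging two carbons with no H on the sulfur.
No fragment in the molecule satisfies every constraint, giving 0 matches.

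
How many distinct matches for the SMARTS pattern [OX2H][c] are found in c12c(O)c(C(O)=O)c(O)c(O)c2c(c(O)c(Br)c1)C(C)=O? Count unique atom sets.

4

[OX2H][c] is the SMARTS for a phenol: a hydroxyl oxygen attached to an aromatic carbon.
The molecule carries 4 separate instances of a hydroxyl group (-OH) meeting every constraint; each maps to a distinct set of atoms, giving 4 matches.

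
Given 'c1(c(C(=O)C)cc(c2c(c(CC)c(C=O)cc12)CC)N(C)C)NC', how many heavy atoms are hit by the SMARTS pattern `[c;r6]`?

The query [c;r6] means: aromatic carbon that belongs to a six-membered ring.
Check the 24 heavy atoms by environment: 10× c (aromatic, in 6-ring) → match; 10× C (acyclic) → no; 2× O (acyclic) → no; 2× N (acyclic) → no.
That gives 10 matching atoms.

10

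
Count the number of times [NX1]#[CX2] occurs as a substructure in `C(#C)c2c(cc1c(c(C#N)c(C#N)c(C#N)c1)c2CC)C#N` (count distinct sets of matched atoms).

[NX1]#[CX2] is the SMARTS for a nitrile: a nitrogen triple-bonded to a two-connected carbon.
The molecule carries 4 separate instances of a nitrile (-C#N) meeting every constraint; each maps to a distinct set of atoms, giving 4 matches.

4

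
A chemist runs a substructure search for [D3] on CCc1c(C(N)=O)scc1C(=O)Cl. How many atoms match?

5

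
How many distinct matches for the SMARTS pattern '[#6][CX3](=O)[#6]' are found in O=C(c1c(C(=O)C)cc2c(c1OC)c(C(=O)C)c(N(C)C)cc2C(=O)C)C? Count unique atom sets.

4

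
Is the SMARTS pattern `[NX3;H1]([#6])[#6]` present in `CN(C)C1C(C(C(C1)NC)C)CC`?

Yes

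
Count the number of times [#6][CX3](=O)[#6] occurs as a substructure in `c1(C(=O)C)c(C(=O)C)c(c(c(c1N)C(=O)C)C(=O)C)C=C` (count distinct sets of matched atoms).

[#6][CX3](=O)[#6] is the SMARTS for a ketone: a carbonyl carbon (no H) flanked by two carbons.
The molecule carries 4 separate instances of an acetyl/ketone group (-C(=O)CH3) meeting every constraint; each maps to a distinct set of atoms, giving 4 matches.

4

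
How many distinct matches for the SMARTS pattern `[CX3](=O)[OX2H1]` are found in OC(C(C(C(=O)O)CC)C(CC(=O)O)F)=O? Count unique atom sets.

3

[CX3](=O)[OX2H1] is the SMARTS for a carboxylic acid: an sp2 carbon double-bonded to O and single-bonded to an -OH oxygen.
The molecule carries 3 separate instances of a carboxylic acid group (-C(=O)OH) meeting every constraint; each maps to a distinct set of atoms, giving 3 matches.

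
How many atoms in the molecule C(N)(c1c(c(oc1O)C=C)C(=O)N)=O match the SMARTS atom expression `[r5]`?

5

The query [r5] means: r5 matches atoms in a five-membered ring.
Check the 14 heavy atoms by environment: 1× o (aromatic, in 5-ring) → match; 4× c (aromatic, in 5-ring) → match; 4× C (acyclic) → no; 3× O (acyclic) → no; 2× N (acyclic) → no.
Summing the matching environments: 1 + 4 = 5 matching atoms.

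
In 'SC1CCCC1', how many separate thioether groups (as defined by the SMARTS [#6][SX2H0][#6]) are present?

0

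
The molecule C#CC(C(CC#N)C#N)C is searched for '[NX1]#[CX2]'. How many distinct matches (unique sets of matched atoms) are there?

2

[NX1]#[CX2] is the SMARTS for a nitrile: a nitrogen triple-bonded to a two-connected carbon.
The molecule carries 2 separate instances of a nitrile (-C#N) meeting every constraint; each maps to a distinct set of atoms, giving 2 matches.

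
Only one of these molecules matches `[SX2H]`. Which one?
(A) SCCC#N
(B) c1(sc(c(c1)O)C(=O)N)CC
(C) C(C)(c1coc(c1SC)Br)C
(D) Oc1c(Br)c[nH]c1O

A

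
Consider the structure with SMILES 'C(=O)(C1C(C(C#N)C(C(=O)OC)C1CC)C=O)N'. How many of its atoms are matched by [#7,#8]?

6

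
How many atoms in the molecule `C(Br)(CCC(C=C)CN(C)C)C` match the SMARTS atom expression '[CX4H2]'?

3

The query [CX4H2] means: sp3 carbon (X4) with exactly two hydrogens.
Check the 12 heavy atoms by environment: 3× C (H3, X4) → no; 2× C (H1, X4) → no; 3× C (H2, X4) → match; 1× N (H0, X3) → no; 1× C (H1, X3) → no; 1× C (H2, X3) → no; 1× Br (H0, X1) → no.
That gives 3 matching atoms.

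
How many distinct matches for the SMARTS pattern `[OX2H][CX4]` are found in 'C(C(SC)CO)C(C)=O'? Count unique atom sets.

1

[OX2H][CX4] is the SMARTS for an aliphatic alcohol: a hydroxyl oxygen bound to an sp3 (X4) carbon.
Exactly one fragment in the molecule meets all constraints, giving 1 match.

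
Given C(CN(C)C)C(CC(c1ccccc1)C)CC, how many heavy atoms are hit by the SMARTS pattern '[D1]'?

4

The query [D1] means: atom with exactly one heavy-atom neighbour (degree 1).
Check the 17 heavy atoms by environment: 4× C (D1) → match; 2× C (D3) → no; 4× C (D2) → no; 1× c (aromatic, D3) → no; 5× c (aromatic, D2) → no; 1× N (D3) → no.
That gives 4 matching atoms.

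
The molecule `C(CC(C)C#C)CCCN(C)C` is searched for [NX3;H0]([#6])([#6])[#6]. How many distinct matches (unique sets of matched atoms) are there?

1

[NX3;H0]([#6])([#6])[#6] is the SMARTS for a tertiary amine: a trivalent nitrogen with no H, bonded to three carbons.
Exactly one fragment in the molecule meets all constraints, giving 1 match.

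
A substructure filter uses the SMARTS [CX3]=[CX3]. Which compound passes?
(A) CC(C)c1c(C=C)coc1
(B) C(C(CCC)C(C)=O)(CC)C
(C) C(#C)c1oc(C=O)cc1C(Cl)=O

A

[CX3]=[CX3] describes a non-aromatic C=C double bond between two sp2 carbons (an alkene).
(A) contains a vinyl group (-CH=CH2), which satisfies every atom and bond constraint.
(B) has an ethyl group (-CH2CH3) but its C-C bond is a single bond between CX4 carbons, not CX3=CX3.
(C) has an ethynyl group (-C#CH) but the C-C bond is a triple bond, not a double bond.
So the answer is (A).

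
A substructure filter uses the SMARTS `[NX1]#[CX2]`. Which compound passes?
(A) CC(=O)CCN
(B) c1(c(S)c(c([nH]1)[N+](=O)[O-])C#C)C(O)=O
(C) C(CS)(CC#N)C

C

[NX1]#[CX2] describes a nitrogen triple-bonded to a two-connected carbon (a nitrile).
(A) has a primary amino group (-NH2) but the nitrogen is NX3 (three connections), not NX1 triple-bonded.
(B) has a nitro group (-[N+](=O)[O-]) but there is no C#N triple bond.
(C) contains a nitrile (-C#N), which satisfies every atom and bond constraint.
So the answer is (C).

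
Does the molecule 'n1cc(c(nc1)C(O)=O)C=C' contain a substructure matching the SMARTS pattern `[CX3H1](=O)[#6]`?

No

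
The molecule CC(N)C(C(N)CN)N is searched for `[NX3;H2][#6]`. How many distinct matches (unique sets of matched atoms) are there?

4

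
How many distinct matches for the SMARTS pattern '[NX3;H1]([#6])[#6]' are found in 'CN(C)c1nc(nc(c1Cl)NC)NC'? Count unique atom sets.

[NX3;H1]([#6])[#6] is the SMARTS for a secondary amine: a trivalent nitrogen with one H, bonded to two carbons.
The molecule carries 2 separate instances of an N-methylamino group (-NHCH3) meeting every constraint; each maps to a distinct set of atoms, giving 2 matches.

2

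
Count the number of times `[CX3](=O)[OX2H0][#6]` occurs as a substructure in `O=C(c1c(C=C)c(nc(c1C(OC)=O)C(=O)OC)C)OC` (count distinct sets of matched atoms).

3

[CX3](=O)[OX2H0][#6] is the SMARTS for an ester: a carbonyl carbon bonded to an oxygen that is itself bonded to carbon (no H on that O).
The molecule carries 3 separate instances of a methyl-ester group (-C(=O)OCH3) meeting every constraint; each maps to a distinct set of atoms, giving 3 matches.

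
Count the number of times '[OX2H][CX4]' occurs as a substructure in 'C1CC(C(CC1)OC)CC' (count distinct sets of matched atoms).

[OX2H][CX4] is the SMARTS for an aliphatic alcohol: a hydroxyl oxygen bound to an sp3 (X4) carbon.
The molecule has a methoxy ether (-OCH3), but the oxygen has H0 (ether), not H1; nothing else fits, so there are 0 matches.

0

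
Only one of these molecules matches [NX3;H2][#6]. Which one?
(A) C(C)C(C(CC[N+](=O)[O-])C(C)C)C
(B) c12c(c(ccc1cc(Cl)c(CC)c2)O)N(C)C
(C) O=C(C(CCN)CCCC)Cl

C

[NX3;H2][#6] describes a trivalent nitrogen with two H attached to carbon (a primary amine).
(A) has a nitro group (-[N+](=O)[O-]) but the nitrogen is [N+] with no H, not NX3H2.
(B) has a dimethylamino group (-N(CH3)2) but the nitrogen has H0, not H2.
(C) contains a primary amino group (-NH2), which satisfies every atom and bond constraint.
So the answer is (C).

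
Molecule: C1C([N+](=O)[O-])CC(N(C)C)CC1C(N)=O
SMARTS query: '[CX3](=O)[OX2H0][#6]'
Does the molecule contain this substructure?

The pattern [CX3](=O)[OX2H0][#6] describes a carbonyl carbon bonded to an oxygen that is itself bonded to carbon (no H on that O) — an ester.
The closest candidate here is a primary amide (-C(=O)NH2), but the carbonyl is bonded to N, not to an O-C linkage. No other fragment satisfies the full query, so there is no match.

No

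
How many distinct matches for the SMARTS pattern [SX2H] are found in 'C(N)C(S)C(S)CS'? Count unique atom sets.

3

[SX2H] is the SMARTS for a thiol: an aliphatic sulfur with two connections, one being H.
The molecule carries 3 separate instances of a thiol (-SH) meeting every constraint; each maps to a distinct set of atoms, giving 3 matches.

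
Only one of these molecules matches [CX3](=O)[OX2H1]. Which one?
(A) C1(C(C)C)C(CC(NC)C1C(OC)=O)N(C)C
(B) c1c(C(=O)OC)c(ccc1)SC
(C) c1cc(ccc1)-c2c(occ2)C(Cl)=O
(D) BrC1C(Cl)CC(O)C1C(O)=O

D

[CX3](=O)[OX2H1] describes an sp2 carbon double-bonded to O and single-bonded to an -OH oxygen (a carboxylic acid).
(A) has a methyl-ester group (-C(=O)OCH3) but the singly-bonded O has no H (OX2H0, not OX2H1).
(B) has a methyl-ester group (-C(=O)OCH3) but the singly-bonded O has no H (OX2H0, not OX2H1).
(C) has an acyl chloride (-C(=O)Cl) but the carbonyl is bonded to Cl, not to an -OH oxygen.
(D) contains a carboxylic acid group (-C(=O)OH), which satisfies every atom and bond constraint.
So the answer is (D).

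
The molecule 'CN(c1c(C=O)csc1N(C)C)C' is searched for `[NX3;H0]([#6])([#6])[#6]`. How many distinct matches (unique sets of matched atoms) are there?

[NX3;H0]([#6])([#6])[#6] is the SMARTS for a tertiary amine: a trivalent nitrogen with no H, bonded to three carbons.
The molecule carries 2 separate instances of a dimethylamino group (-N(CH3)2) meeting every constraint; each maps to a distinct set of atoms, giving 2 matches.

2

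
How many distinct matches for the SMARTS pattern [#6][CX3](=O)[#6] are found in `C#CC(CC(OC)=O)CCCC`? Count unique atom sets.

0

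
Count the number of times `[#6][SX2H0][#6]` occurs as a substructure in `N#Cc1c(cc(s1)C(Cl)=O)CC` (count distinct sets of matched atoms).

0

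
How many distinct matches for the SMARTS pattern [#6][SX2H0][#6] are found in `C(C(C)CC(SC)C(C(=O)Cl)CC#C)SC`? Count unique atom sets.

2

[#6][SX2H0][#6] is the SMARTS for a thioether: an aliphatic sulfur bridging two carbons with no H on the sulfur.
The molecule carries 2 separate instances of a methylthio ether (-SCH3) meeting every constraint; each maps to a distinct set of atoms, giving 2 matches.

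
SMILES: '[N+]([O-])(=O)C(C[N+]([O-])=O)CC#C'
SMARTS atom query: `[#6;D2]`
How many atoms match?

3

The query [#6;D2] means: any carbon bonded to exactly two heavy atoms.
Check the 11 heavy atoms by environment: 3× C (D2) → match; 1× C (D3) → no; 1× C (D1) → no; 2× N (charge +1, D3) → no; 2× O (charge -1, D1) → no; 2× O (D1) → no.
That gives 3 matching atoms.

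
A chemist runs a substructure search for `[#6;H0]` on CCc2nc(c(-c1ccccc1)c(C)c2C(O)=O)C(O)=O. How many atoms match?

The query [#6;H0] means: any carbon with no attached hydrogen.
Check the 21 heavy atoms by environment: 1× n (aromatic, H0) → no; 6× c (aromatic, H0) → match; 5× c (aromatic, H1) → no; 2× C (H0) → match; 2× O (H0) → no; 2× O (H1) → no; 1× C (H2) → no; 2× C (H3) → no.
Summing the matching environments: 6 + 2 = 8 matching atoms.

8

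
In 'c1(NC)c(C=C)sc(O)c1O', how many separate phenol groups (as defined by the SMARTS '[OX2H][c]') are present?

[OX2H][c] is the SMARTS for a phenol: a hydroxyl oxygen attached to an aromatic carbon.
The molecule carries 2 separate instances of a hydroxyl group (-OH) meeting every constraint; each maps to a distinct set of atoms, giving 2 matches.

2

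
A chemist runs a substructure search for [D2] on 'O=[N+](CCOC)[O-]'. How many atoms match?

3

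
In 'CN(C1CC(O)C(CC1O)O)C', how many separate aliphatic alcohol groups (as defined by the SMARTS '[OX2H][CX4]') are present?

[OX2H][CX4] is the SMARTS for an aliphatic alcohol: a hydroxyl oxygen bound to an sp3 (X4) carbon.
The molecule carries 3 separate instances of a hydroxyl group (-OH) meeting every constraint; each maps to a distinct set of atoms, giving 3 matches.

3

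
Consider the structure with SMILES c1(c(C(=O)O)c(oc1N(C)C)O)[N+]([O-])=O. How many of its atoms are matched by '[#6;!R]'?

3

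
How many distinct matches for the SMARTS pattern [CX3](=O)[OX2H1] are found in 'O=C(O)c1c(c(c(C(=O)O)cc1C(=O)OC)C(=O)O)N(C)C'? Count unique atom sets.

3

[CX3](=O)[OX2H1] is the SMARTS for a carboxylic acid: an sp2 carbon double-bonded to O and single-bonded to an -OH oxygen.
The molecule carries 3 separate instances of a carboxylic acid group (-C(=O)OH) meeting every constraint; each maps to a distinct set of atoms, giving 3 matches.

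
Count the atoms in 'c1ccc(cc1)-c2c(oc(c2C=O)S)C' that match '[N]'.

0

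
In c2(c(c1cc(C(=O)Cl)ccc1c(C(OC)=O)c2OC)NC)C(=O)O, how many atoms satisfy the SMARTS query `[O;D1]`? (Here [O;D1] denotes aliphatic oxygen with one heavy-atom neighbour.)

4

The query [O;D1] means: aliphatic oxygen bonded to exactly one heavy atom.
Check the 24 heavy atoms by environment: 7× c (aromatic, D3) → no; 3× c (aromatic, D2) → no; 3× C (D3) → no; 4× O (D1) → match; 2× O (D2) → no; 3× C (D1) → no; 1× N (D2) → no; 1× Cl (D1) → no.
That gives 4 matching atoms.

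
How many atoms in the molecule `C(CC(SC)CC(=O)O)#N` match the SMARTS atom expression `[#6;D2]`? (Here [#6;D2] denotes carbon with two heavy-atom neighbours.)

3

Check the 10 heavy atoms by environment: 3× C (D2) → match; 2× C (D3) → no; 1× S (D2) → no; 1× C (D1) → no; 1× N (D1) → no; 2× O (D1) → no.
That gives 3 matching atoms.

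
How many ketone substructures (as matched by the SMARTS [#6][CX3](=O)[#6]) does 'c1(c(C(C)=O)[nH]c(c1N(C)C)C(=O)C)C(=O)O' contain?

2

[#6][CX3](=O)[#6] is the SMARTS for a ketone: a carbonyl carbon (no H) flanked by two carbons.
The molecule carries 2 separate instances of an acetyl/ketone group (-C(=O)CH3) meeting every constraint; each maps to a distinct set of atoms, giving 2 matches.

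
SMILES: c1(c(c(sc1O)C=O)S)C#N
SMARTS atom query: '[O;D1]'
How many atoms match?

2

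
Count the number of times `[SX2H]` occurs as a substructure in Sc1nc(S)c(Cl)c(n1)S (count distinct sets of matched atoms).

3

[SX2H] is the SMARTS for a thiol: an aliphatic sulfur with two connections, one being H.
The molecule carries 3 separate instances of a thiol (-SH) meeting every constraint; each maps to a distinct set of atoms, giving 3 matches.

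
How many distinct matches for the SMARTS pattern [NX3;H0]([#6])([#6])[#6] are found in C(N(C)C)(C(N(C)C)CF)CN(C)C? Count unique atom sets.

3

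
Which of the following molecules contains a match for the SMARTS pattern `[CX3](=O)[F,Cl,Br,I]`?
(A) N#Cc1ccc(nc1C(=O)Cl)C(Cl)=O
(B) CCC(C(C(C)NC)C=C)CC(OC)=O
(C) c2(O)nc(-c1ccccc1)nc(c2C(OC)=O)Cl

[CX3](=O)[F,Cl,Br,I] describes a carbonyl carbon bonded to a halogen (an acyl halide).
(A) contains an acyl chloride (-C(=O)Cl), which satisfies every atom and bond constraint.
(B) has a methyl-ester group (-C(=O)OCH3) but the carbonyl is bonded to -O-C, not to a halogen.
(C) has a methyl-ester group (-C(=O)OCH3) but the carbonyl is bonded to -O-C, not to a halogen.
So the answer is (A).

A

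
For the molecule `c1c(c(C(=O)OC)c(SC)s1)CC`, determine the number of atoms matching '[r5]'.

Check the 13 heavy atoms by environment: 1× s (aromatic, in 5-ring) → match; 4× c (aromatic, in 5-ring) → match; 5× C (acyclic) → no; 2× O (acyclic) → no; 1× S (acyclic) → no.
Summing the matching environments: 1 + 4 = 5 matching atoms.

5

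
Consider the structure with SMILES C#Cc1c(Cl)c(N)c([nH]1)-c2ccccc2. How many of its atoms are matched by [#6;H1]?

The query [#6;H1] means: any carbon bearing exactly one hydrogen.
Check the 15 heavy atoms by environment: 1× n (aromatic, H1) → no; 5× c (aromatic, H0) → no; 1× C (H0) → no; 1× C (H1) → match; 5× c (aromatic, H1) → match; 1× N (H2) → no; 1× Cl (H0) → no.
Summing the matching environments: 1 + 5 = 6 matching atoms.

6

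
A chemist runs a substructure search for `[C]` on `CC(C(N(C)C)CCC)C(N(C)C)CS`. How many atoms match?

12

The query [C] means: uppercase C matches aliphatic (non-aromatic) carbon only.
Check the 15 heavy atoms by environment: 12× C → match; 2× N → no; 1× S → no.
That gives 12 matching atoms.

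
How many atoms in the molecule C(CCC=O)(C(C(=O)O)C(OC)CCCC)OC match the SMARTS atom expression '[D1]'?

6

The query [D1] means: atom with exactly one heavy-atom neighbour (degree 1).
Check the 18 heavy atoms by environment: 6× C (D2) → no; 4× C (D3) → no; 2× O (D2) → no; 3× C (D1) → match; 3× O (D1) → match.
Summing the matching environments: 3 + 3 = 6 matching atoms.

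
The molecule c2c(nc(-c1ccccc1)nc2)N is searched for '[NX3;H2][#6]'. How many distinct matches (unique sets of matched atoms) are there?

1

[NX3;H2][#6] is the SMARTS for a primary amine: a trivalent nitrogen with two H attached to carbon.
Exactly one fragment in the molecule meets all constraints, giving 1 match.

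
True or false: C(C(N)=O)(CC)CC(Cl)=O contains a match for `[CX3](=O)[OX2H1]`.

False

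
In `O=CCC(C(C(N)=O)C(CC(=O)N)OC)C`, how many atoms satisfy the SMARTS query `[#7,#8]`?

6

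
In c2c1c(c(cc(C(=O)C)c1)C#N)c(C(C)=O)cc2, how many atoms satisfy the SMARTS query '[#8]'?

The query [#8] means: #8 matches any oxygen atom.
Check the 18 heavy atoms by environment: 10× c (aromatic) → no; 5× C → no; 2× O → match; 1× N → no.
That gives 2 matching atoms.

2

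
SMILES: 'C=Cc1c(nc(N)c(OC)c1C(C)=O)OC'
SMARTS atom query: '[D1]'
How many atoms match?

The query [D1] means: atom with exactly one heavy-atom neighbour (degree 1).
Check the 16 heavy atoms by environment: 1× n (aromatic, D2) → no; 5× c (aromatic, D3) → no; 1× N (D1) → match; 1× C (D2) → no; 4× C (D1) → match; 2× O (D2) → no; 1× C (D3) → no; 1× O (D1) → match.
Summing the matching environments: 1 + 4 + 1 = 6 matching atoms.

6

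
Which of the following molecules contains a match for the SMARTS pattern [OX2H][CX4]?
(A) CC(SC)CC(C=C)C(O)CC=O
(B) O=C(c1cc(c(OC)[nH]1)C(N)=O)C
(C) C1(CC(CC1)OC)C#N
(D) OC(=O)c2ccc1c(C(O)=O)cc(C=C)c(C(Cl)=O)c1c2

A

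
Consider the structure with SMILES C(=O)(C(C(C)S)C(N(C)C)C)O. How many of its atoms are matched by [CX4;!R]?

The query [CX4;!R] means: aliphatic carbon with four total connections, not in a ring.
Check the 12 heavy atoms by environment: 7× C (X4, acyclic) → match; 1× N (X3, acyclic) → no; 1× S (X2, acyclic) → no; 1× C (X3, acyclic) → no; 1× O (X1, acyclic) → no; 1× O (X2, acyclic) → no.
That gives 7 matching atoms.

7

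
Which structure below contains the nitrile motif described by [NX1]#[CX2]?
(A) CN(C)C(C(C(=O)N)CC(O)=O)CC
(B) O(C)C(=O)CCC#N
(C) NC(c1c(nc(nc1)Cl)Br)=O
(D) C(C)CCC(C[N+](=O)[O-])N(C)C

B

[NX1]#[CX2] describes a nitrogen triple-bonded to a two-connected carbon (a nitrile).
(A) has a primary amide (-C(=O)NH2) but the nitrogen is NX3, not NX1.
(B) contains a nitrile (-C#N), which satisfies every atom and bond constraint.
(C) has a primary amide (-C(=O)NH2) but the nitrogen is NX3, not NX1.
(D) has a nitro group (-[N+](=O)[O-]) but there is no C#N triple bond.
So the answer is (B).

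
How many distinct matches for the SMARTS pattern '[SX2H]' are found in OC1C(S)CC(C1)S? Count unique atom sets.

2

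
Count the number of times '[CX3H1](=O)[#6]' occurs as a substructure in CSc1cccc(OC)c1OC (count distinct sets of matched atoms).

0

[CX3H1](=O)[#6] is the SMARTS for an aldehyde: an sp2 carbon with one H, double-bonded to O and single-bonded to carbon.
No fragment in the molecule satisfies every constraint, giving 0 matches.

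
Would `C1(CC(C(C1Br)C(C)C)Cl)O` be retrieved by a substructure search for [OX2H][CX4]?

The pattern [OX2H][CX4] describes a hydroxyl oxygen bound to an sp3 (X4) carbon — an aliphatic alcohol.
The molecule carries a hydroxyl group (-OH), whose atoms satisfy every constraint of the query, so the pattern matches.

Yes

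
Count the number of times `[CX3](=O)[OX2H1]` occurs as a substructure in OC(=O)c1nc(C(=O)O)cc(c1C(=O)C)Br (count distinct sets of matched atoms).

[CX3](=O)[OX2H1] is the SMARTS for a carboxylic acid: an sp2 carbon double-bonded to O and single-bonded to an -OH oxygen.
The molecule carries 2 separate instances of a carboxylic acid group (-C(=O)OH) meeting every constraint; each maps to a distinct set of atoms, giving 2 matches.

2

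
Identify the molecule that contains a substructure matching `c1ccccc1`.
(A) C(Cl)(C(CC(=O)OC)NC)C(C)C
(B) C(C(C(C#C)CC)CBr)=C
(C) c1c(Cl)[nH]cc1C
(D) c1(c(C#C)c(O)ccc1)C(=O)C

D

c1ccccc1 describes six aromatic carbons in a ring (a benzene ring).
(A) has a methyl group (-CH3) but no six-membered all-carbon aromatic ring is present.
(B) has a methyl group (-CH3) but no six-membered all-carbon aromatic ring is present.
(C) has a methyl group (-CH3) but no six-membered all-carbon aromatic ring is present.
(D) contains the required atom environment, so the pattern matches.
So the answer is (D).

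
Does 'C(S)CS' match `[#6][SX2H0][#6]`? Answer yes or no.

No

The pattern [#6][SX2H0][#6] describes an aliphatic sulfur bridging two carbons with no H on the sulfur — a thioether.
The closest candidate here is a thiol (-SH), but the sulfur has H1, not H0 bridging two carbons. No other fragment satisfies the full query, so there is no match.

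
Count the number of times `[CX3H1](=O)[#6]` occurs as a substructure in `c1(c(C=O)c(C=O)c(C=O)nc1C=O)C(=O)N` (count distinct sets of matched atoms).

[CX3H1](=O)[#6] is the SMARTS for an aldehyde: an sp2 carbon with one H, double-bonded to O and single-bonded to carbon.
The molecule carries 4 separate instances of an aldehyde (-CHO) meeting every constraint; each maps to a distinct set of atoms, giving 4 matches.

4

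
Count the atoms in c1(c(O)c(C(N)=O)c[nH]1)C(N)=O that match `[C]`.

The query [C] means: uppercase C matches aliphatic (non-aromatic) carbon only.
Check the 12 heavy atoms by environment: 1× n (aromatic) → no; 4× c (aromatic) → no; 2× C → match; 3× O → no; 2× N → no.
That gives 2 matching atoms.

2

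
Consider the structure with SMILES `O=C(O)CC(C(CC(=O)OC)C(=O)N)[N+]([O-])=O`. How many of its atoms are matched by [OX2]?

2

Check the 17 heavy atoms by environment: 5× C (X4) → no; 3× C (X3) → no; 4× O (X1) → no; 1× N (X3) → no; 1× N (charge +1, X3) → no; 1× O (charge -1, X1) → no; 2× O (X2) → match.
That gives 2 matching atoms.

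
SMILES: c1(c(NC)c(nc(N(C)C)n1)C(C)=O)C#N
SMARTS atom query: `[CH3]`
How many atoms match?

4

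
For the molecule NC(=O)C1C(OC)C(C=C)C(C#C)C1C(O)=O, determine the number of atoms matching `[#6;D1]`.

3

Check the 17 heavy atoms by environment: 7× C (D3) → no; 3× O (D1) → no; 2× C (D2) → no; 3× C (D1) → match; 1× O (D2) → no; 1× N (D1) → no.
That gives 3 matching atoms.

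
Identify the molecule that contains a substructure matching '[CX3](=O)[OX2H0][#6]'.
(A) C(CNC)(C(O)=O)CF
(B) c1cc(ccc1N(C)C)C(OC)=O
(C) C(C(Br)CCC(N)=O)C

B

[CX3](=O)[OX2H0][#6] describes a carbonyl carbon bonded to an oxygen that is itself bonded to carbon (no H on that O) (an ester).
(A) has a carboxylic acid group (-C(=O)OH) but the singly-bonded O carries H (OX2H1, not H0).
(B) contains a methyl-ester group (-C(=O)OCH3), which satisfies every atom and bond constraint.
(C) has a primary amide (-C(=O)NH2) but the carbonyl is bonded to N, not to an O-C linkage.
So the answer is (B).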